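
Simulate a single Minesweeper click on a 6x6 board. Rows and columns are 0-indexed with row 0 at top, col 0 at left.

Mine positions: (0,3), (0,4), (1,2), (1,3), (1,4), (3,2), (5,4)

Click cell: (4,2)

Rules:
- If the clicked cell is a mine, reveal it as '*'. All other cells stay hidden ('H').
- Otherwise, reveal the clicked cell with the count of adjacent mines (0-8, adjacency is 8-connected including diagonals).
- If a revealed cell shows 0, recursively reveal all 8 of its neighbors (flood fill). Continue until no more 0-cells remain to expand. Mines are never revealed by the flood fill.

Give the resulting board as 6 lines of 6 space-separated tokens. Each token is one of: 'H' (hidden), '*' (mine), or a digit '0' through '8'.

H H H H H H
H H H H H H
H H H H H H
H H H H H H
H H 1 H H H
H H H H H H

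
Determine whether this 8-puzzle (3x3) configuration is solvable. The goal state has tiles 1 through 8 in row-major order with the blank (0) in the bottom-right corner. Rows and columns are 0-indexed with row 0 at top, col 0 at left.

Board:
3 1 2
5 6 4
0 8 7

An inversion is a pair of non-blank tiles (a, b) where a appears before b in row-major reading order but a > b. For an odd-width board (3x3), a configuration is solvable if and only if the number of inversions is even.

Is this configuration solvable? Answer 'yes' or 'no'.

Inversions (pairs i<j in row-major order where tile[i] > tile[j] > 0): 5
5 is odd, so the puzzle is not solvable.

Answer: no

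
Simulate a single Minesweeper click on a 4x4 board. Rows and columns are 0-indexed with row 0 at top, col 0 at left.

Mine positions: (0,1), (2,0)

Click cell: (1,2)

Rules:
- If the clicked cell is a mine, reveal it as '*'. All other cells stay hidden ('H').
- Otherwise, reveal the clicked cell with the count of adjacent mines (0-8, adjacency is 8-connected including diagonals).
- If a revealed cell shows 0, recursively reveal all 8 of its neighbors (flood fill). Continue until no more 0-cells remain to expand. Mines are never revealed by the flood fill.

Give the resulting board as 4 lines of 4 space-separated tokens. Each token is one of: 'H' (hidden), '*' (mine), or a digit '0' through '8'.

H H H H
H H 1 H
H H H H
H H H H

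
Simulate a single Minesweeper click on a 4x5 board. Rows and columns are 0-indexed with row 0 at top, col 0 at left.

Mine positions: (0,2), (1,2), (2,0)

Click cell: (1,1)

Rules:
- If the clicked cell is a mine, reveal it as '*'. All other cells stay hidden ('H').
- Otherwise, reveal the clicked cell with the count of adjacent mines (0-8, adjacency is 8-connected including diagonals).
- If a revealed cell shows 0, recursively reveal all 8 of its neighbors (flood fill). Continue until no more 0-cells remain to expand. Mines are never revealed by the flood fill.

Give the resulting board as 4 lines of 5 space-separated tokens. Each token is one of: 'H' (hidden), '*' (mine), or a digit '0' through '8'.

H H H H H
H 3 H H H
H H H H H
H H H H H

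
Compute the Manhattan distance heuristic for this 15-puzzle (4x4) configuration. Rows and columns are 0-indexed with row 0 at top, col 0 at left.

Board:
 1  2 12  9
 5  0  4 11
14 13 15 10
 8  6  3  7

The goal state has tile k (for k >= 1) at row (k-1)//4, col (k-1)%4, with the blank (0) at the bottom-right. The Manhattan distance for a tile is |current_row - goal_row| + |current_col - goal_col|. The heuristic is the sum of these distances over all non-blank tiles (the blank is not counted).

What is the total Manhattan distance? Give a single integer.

Tile 1: at (0,0), goal (0,0), distance |0-0|+|0-0| = 0
Tile 2: at (0,1), goal (0,1), distance |0-0|+|1-1| = 0
Tile 12: at (0,2), goal (2,3), distance |0-2|+|2-3| = 3
Tile 9: at (0,3), goal (2,0), distance |0-2|+|3-0| = 5
Tile 5: at (1,0), goal (1,0), distance |1-1|+|0-0| = 0
Tile 4: at (1,2), goal (0,3), distance |1-0|+|2-3| = 2
Tile 11: at (1,3), goal (2,2), distance |1-2|+|3-2| = 2
Tile 14: at (2,0), goal (3,1), distance |2-3|+|0-1| = 2
Tile 13: at (2,1), goal (3,0), distance |2-3|+|1-0| = 2
Tile 15: at (2,2), goal (3,2), distance |2-3|+|2-2| = 1
Tile 10: at (2,3), goal (2,1), distance |2-2|+|3-1| = 2
Tile 8: at (3,0), goal (1,3), distance |3-1|+|0-3| = 5
Tile 6: at (3,1), goal (1,1), distance |3-1|+|1-1| = 2
Tile 3: at (3,2), goal (0,2), distance |3-0|+|2-2| = 3
Tile 7: at (3,3), goal (1,2), distance |3-1|+|3-2| = 3
Sum: 0 + 0 + 3 + 5 + 0 + 2 + 2 + 2 + 2 + 1 + 2 + 5 + 2 + 3 + 3 = 32

Answer: 32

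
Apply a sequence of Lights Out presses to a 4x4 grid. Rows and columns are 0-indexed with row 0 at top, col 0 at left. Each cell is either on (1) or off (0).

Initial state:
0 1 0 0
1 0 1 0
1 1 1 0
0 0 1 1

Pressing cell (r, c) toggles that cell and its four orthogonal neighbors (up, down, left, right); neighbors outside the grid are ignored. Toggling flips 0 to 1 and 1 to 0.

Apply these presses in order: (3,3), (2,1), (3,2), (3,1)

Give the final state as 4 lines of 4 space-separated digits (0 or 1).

After press 1 at (3,3):
0 1 0 0
1 0 1 0
1 1 1 1
0 0 0 0

After press 2 at (2,1):
0 1 0 0
1 1 1 0
0 0 0 1
0 1 0 0

After press 3 at (3,2):
0 1 0 0
1 1 1 0
0 0 1 1
0 0 1 1

After press 4 at (3,1):
0 1 0 0
1 1 1 0
0 1 1 1
1 1 0 1

Answer: 0 1 0 0
1 1 1 0
0 1 1 1
1 1 0 1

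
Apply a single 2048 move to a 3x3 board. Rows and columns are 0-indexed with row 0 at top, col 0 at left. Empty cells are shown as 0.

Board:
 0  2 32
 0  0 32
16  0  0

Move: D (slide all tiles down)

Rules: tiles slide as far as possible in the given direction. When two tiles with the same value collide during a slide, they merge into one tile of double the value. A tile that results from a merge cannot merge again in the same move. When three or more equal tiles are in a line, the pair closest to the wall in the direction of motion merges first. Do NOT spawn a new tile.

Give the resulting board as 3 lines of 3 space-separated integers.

Slide down:
col 0: [0, 0, 16] -> [0, 0, 16]
col 1: [2, 0, 0] -> [0, 0, 2]
col 2: [32, 32, 0] -> [0, 0, 64]

Answer:  0  0  0
 0  0  0
16  2 64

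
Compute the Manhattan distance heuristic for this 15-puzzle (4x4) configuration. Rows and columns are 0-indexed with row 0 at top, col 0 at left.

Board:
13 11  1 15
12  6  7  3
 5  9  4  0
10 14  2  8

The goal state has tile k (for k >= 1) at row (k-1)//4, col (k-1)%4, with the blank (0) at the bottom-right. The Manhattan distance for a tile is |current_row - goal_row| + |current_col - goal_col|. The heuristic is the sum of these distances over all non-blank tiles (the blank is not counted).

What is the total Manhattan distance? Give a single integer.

Tile 13: at (0,0), goal (3,0), distance |0-3|+|0-0| = 3
Tile 11: at (0,1), goal (2,2), distance |0-2|+|1-2| = 3
Tile 1: at (0,2), goal (0,0), distance |0-0|+|2-0| = 2
Tile 15: at (0,3), goal (3,2), distance |0-3|+|3-2| = 4
Tile 12: at (1,0), goal (2,3), distance |1-2|+|0-3| = 4
Tile 6: at (1,1), goal (1,1), distance |1-1|+|1-1| = 0
Tile 7: at (1,2), goal (1,2), distance |1-1|+|2-2| = 0
Tile 3: at (1,3), goal (0,2), distance |1-0|+|3-2| = 2
Tile 5: at (2,0), goal (1,0), distance |2-1|+|0-0| = 1
Tile 9: at (2,1), goal (2,0), distance |2-2|+|1-0| = 1
Tile 4: at (2,2), goal (0,3), distance |2-0|+|2-3| = 3
Tile 10: at (3,0), goal (2,1), distance |3-2|+|0-1| = 2
Tile 14: at (3,1), goal (3,1), distance |3-3|+|1-1| = 0
Tile 2: at (3,2), goal (0,1), distance |3-0|+|2-1| = 4
Tile 8: at (3,3), goal (1,3), distance |3-1|+|3-3| = 2
Sum: 3 + 3 + 2 + 4 + 4 + 0 + 0 + 2 + 1 + 1 + 3 + 2 + 0 + 4 + 2 = 31

Answer: 31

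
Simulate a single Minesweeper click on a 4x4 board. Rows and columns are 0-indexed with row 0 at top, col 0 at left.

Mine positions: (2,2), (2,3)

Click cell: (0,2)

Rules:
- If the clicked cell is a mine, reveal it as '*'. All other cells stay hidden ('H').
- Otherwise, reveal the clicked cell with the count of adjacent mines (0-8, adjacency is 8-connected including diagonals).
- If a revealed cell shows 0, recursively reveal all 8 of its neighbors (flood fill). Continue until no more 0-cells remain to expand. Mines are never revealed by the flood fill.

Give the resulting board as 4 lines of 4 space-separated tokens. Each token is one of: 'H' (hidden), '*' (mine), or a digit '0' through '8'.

0 0 0 0
0 1 2 2
0 1 H H
0 1 H H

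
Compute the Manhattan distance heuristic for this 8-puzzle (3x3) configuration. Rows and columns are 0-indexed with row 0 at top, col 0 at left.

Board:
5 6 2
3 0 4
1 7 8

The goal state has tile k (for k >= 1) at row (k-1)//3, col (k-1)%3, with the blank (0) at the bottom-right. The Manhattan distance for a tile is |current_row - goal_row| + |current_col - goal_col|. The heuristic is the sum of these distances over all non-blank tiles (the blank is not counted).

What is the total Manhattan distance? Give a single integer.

Tile 5: (0,0)->(1,1) = 2
Tile 6: (0,1)->(1,2) = 2
Tile 2: (0,2)->(0,1) = 1
Tile 3: (1,0)->(0,2) = 3
Tile 4: (1,2)->(1,0) = 2
Tile 1: (2,0)->(0,0) = 2
Tile 7: (2,1)->(2,0) = 1
Tile 8: (2,2)->(2,1) = 1
Sum: 2 + 2 + 1 + 3 + 2 + 2 + 1 + 1 = 14

Answer: 14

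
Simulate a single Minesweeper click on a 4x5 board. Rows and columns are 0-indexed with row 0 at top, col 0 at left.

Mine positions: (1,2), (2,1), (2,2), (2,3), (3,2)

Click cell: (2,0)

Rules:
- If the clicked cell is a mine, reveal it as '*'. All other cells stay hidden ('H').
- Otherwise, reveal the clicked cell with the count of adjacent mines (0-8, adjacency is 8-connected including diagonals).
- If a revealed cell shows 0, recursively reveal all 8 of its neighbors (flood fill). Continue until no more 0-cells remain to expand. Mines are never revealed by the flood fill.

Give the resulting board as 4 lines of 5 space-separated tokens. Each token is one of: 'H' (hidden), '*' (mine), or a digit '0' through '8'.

H H H H H
H H H H H
1 H H H H
H H H H H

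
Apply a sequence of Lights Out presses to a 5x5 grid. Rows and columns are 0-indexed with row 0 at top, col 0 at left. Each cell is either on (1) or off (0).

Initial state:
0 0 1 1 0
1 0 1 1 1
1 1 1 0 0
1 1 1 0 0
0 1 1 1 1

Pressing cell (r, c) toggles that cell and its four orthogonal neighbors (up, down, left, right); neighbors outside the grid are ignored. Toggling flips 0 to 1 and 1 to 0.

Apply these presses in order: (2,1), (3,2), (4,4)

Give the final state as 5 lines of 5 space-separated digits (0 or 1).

After press 1 at (2,1):
0 0 1 1 0
1 1 1 1 1
0 0 0 0 0
1 0 1 0 0
0 1 1 1 1

After press 2 at (3,2):
0 0 1 1 0
1 1 1 1 1
0 0 1 0 0
1 1 0 1 0
0 1 0 1 1

After press 3 at (4,4):
0 0 1 1 0
1 1 1 1 1
0 0 1 0 0
1 1 0 1 1
0 1 0 0 0

Answer: 0 0 1 1 0
1 1 1 1 1
0 0 1 0 0
1 1 0 1 1
0 1 0 0 0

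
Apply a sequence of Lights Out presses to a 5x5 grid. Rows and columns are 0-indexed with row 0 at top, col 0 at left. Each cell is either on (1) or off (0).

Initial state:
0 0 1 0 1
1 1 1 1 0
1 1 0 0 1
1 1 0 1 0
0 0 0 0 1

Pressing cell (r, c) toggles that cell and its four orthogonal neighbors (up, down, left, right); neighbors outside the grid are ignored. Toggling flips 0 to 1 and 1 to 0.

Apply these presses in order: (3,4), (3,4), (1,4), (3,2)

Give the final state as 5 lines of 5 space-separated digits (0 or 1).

Answer: 0 0 1 0 0
1 1 1 0 1
1 1 1 0 0
1 0 1 0 0
0 0 1 0 1

Derivation:
After press 1 at (3,4):
0 0 1 0 1
1 1 1 1 0
1 1 0 0 0
1 1 0 0 1
0 0 0 0 0

After press 2 at (3,4):
0 0 1 0 1
1 1 1 1 0
1 1 0 0 1
1 1 0 1 0
0 0 0 0 1

After press 3 at (1,4):
0 0 1 0 0
1 1 1 0 1
1 1 0 0 0
1 1 0 1 0
0 0 0 0 1

After press 4 at (3,2):
0 0 1 0 0
1 1 1 0 1
1 1 1 0 0
1 0 1 0 0
0 0 1 0 1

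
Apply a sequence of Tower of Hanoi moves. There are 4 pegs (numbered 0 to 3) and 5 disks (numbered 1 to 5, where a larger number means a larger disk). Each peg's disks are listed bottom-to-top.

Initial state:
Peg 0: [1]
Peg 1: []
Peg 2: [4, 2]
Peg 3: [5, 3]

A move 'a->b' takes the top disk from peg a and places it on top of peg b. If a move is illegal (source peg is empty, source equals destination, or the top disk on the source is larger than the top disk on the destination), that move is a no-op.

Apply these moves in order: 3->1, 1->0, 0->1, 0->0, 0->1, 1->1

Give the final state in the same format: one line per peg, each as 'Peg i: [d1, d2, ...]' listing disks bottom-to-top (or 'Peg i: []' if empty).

After move 1 (3->1):
Peg 0: [1]
Peg 1: [3]
Peg 2: [4, 2]
Peg 3: [5]

After move 2 (1->0):
Peg 0: [1]
Peg 1: [3]
Peg 2: [4, 2]
Peg 3: [5]

After move 3 (0->1):
Peg 0: []
Peg 1: [3, 1]
Peg 2: [4, 2]
Peg 3: [5]

After move 4 (0->0):
Peg 0: []
Peg 1: [3, 1]
Peg 2: [4, 2]
Peg 3: [5]

After move 5 (0->1):
Peg 0: []
Peg 1: [3, 1]
Peg 2: [4, 2]
Peg 3: [5]

After move 6 (1->1):
Peg 0: []
Peg 1: [3, 1]
Peg 2: [4, 2]
Peg 3: [5]

Answer: Peg 0: []
Peg 1: [3, 1]
Peg 2: [4, 2]
Peg 3: [5]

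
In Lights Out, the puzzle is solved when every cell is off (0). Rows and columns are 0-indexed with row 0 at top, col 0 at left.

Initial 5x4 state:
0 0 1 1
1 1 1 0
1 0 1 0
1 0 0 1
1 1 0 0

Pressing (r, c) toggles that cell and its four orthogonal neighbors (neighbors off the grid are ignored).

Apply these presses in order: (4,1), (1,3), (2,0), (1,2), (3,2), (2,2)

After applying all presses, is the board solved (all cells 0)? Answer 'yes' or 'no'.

After press 1 at (4,1):
0 0 1 1
1 1 1 0
1 0 1 0
1 1 0 1
0 0 1 0

After press 2 at (1,3):
0 0 1 0
1 1 0 1
1 0 1 1
1 1 0 1
0 0 1 0

After press 3 at (2,0):
0 0 1 0
0 1 0 1
0 1 1 1
0 1 0 1
0 0 1 0

After press 4 at (1,2):
0 0 0 0
0 0 1 0
0 1 0 1
0 1 0 1
0 0 1 0

After press 5 at (3,2):
0 0 0 0
0 0 1 0
0 1 1 1
0 0 1 0
0 0 0 0

After press 6 at (2,2):
0 0 0 0
0 0 0 0
0 0 0 0
0 0 0 0
0 0 0 0

Lights still on: 0

Answer: yes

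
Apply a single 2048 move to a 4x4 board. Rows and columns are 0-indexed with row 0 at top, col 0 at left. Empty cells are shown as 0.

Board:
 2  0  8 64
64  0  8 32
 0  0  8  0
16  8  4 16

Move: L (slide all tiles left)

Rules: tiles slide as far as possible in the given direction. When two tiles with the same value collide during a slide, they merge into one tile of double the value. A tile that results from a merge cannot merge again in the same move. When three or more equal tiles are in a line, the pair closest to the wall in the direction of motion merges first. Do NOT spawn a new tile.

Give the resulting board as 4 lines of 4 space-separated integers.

Slide left:
row 0: [2, 0, 8, 64] -> [2, 8, 64, 0]
row 1: [64, 0, 8, 32] -> [64, 8, 32, 0]
row 2: [0, 0, 8, 0] -> [8, 0, 0, 0]
row 3: [16, 8, 4, 16] -> [16, 8, 4, 16]

Answer:  2  8 64  0
64  8 32  0
 8  0  0  0
16  8  4 16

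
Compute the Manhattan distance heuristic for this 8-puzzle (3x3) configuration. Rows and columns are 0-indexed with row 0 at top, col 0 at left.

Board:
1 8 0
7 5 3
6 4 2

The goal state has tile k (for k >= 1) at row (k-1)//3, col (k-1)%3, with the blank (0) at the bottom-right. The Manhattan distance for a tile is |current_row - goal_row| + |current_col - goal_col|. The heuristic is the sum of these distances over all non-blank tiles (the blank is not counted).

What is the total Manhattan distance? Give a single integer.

Answer: 12

Derivation:
Tile 1: (0,0)->(0,0) = 0
Tile 8: (0,1)->(2,1) = 2
Tile 7: (1,0)->(2,0) = 1
Tile 5: (1,1)->(1,1) = 0
Tile 3: (1,2)->(0,2) = 1
Tile 6: (2,0)->(1,2) = 3
Tile 4: (2,1)->(1,0) = 2
Tile 2: (2,2)->(0,1) = 3
Sum: 0 + 2 + 1 + 0 + 1 + 3 + 2 + 3 = 12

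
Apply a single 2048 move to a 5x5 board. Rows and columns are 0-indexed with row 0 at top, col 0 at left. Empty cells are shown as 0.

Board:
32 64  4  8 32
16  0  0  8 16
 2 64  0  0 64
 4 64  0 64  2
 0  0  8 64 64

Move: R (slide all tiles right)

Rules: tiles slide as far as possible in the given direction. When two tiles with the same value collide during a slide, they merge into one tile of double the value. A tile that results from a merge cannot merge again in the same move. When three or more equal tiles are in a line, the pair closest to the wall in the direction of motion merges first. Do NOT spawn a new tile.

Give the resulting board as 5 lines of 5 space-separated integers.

Slide right:
row 0: [32, 64, 4, 8, 32] -> [32, 64, 4, 8, 32]
row 1: [16, 0, 0, 8, 16] -> [0, 0, 16, 8, 16]
row 2: [2, 64, 0, 0, 64] -> [0, 0, 0, 2, 128]
row 3: [4, 64, 0, 64, 2] -> [0, 0, 4, 128, 2]
row 4: [0, 0, 8, 64, 64] -> [0, 0, 0, 8, 128]

Answer:  32  64   4   8  32
  0   0  16   8  16
  0   0   0   2 128
  0   0   4 128   2
  0   0   0   8 128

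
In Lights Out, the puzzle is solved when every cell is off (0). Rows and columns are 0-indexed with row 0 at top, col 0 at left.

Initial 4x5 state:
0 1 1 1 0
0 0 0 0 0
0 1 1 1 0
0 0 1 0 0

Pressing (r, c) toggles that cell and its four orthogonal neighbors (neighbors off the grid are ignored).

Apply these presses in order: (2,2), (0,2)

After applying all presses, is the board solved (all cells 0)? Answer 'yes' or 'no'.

Answer: yes

Derivation:
After press 1 at (2,2):
0 1 1 1 0
0 0 1 0 0
0 0 0 0 0
0 0 0 0 0

After press 2 at (0,2):
0 0 0 0 0
0 0 0 0 0
0 0 0 0 0
0 0 0 0 0

Lights still on: 0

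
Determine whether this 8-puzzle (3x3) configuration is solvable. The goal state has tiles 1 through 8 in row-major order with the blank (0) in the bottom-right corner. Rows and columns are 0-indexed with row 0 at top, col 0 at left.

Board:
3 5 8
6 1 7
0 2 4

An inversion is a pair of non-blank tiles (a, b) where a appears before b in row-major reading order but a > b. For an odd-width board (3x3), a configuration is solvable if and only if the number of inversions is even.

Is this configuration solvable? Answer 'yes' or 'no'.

Inversions (pairs i<j in row-major order where tile[i] > tile[j] > 0): 15
15 is odd, so the puzzle is not solvable.

Answer: no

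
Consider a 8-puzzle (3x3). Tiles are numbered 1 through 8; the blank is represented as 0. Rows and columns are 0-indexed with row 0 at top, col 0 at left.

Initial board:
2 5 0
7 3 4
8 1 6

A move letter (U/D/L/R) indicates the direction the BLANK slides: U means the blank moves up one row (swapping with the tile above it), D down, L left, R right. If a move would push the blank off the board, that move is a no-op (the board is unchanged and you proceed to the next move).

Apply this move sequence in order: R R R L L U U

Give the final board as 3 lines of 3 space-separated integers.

Answer: 0 2 5
7 3 4
8 1 6

Derivation:
After move 1 (R):
2 5 0
7 3 4
8 1 6

After move 2 (R):
2 5 0
7 3 4
8 1 6

After move 3 (R):
2 5 0
7 3 4
8 1 6

After move 4 (L):
2 0 5
7 3 4
8 1 6

After move 5 (L):
0 2 5
7 3 4
8 1 6

After move 6 (U):
0 2 5
7 3 4
8 1 6

After move 7 (U):
0 2 5
7 3 4
8 1 6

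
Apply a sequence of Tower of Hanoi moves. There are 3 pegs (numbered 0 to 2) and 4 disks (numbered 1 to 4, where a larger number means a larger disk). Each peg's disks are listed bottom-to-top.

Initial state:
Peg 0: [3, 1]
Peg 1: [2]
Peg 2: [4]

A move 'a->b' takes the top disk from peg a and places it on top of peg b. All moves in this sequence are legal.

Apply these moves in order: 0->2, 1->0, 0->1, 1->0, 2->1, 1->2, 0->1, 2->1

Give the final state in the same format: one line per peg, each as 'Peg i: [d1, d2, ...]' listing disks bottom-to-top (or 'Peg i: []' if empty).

After move 1 (0->2):
Peg 0: [3]
Peg 1: [2]
Peg 2: [4, 1]

After move 2 (1->0):
Peg 0: [3, 2]
Peg 1: []
Peg 2: [4, 1]

After move 3 (0->1):
Peg 0: [3]
Peg 1: [2]
Peg 2: [4, 1]

After move 4 (1->0):
Peg 0: [3, 2]
Peg 1: []
Peg 2: [4, 1]

After move 5 (2->1):
Peg 0: [3, 2]
Peg 1: [1]
Peg 2: [4]

After move 6 (1->2):
Peg 0: [3, 2]
Peg 1: []
Peg 2: [4, 1]

After move 7 (0->1):
Peg 0: [3]
Peg 1: [2]
Peg 2: [4, 1]

After move 8 (2->1):
Peg 0: [3]
Peg 1: [2, 1]
Peg 2: [4]

Answer: Peg 0: [3]
Peg 1: [2, 1]
Peg 2: [4]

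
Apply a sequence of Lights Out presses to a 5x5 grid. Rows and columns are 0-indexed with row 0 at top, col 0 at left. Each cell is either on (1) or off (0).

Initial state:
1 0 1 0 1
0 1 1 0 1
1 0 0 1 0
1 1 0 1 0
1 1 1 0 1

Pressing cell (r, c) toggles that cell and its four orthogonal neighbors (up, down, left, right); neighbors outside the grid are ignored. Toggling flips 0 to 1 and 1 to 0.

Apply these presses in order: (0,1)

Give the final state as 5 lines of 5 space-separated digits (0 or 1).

Answer: 0 1 0 0 1
0 0 1 0 1
1 0 0 1 0
1 1 0 1 0
1 1 1 0 1

Derivation:
After press 1 at (0,1):
0 1 0 0 1
0 0 1 0 1
1 0 0 1 0
1 1 0 1 0
1 1 1 0 1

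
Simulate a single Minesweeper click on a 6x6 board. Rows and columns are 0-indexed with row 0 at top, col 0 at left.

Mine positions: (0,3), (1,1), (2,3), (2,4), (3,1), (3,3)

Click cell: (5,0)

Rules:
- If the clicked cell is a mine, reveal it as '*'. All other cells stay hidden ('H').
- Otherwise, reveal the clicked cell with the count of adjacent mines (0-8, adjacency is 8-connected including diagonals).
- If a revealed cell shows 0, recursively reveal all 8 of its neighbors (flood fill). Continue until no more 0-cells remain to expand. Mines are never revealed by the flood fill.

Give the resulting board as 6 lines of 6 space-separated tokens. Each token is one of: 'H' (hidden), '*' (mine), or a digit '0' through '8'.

H H H H H H
H H H H H H
H H H H H H
H H H H 3 1
1 1 2 1 1 0
0 0 0 0 0 0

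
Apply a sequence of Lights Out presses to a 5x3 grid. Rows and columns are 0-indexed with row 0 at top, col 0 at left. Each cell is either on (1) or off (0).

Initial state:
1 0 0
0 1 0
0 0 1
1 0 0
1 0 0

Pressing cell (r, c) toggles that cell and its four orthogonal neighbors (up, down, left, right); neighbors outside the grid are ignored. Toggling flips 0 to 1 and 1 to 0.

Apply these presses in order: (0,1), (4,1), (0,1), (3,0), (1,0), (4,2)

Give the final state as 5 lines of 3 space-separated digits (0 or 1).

Answer: 0 0 0
1 0 0
0 0 1
0 0 1
1 0 0

Derivation:
After press 1 at (0,1):
0 1 1
0 0 0
0 0 1
1 0 0
1 0 0

After press 2 at (4,1):
0 1 1
0 0 0
0 0 1
1 1 0
0 1 1

After press 3 at (0,1):
1 0 0
0 1 0
0 0 1
1 1 0
0 1 1

After press 4 at (3,0):
1 0 0
0 1 0
1 0 1
0 0 0
1 1 1

After press 5 at (1,0):
0 0 0
1 0 0
0 0 1
0 0 0
1 1 1

After press 6 at (4,2):
0 0 0
1 0 0
0 0 1
0 0 1
1 0 0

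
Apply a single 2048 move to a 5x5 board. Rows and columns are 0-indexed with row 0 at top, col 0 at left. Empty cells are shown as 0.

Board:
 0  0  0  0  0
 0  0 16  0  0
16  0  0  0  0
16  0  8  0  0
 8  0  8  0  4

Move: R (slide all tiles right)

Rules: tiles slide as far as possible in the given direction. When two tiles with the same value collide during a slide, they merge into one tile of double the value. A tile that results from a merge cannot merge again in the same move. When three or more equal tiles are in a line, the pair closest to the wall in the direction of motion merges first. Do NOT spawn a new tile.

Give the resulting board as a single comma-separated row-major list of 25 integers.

Answer: 0, 0, 0, 0, 0, 0, 0, 0, 0, 16, 0, 0, 0, 0, 16, 0, 0, 0, 16, 8, 0, 0, 0, 16, 4

Derivation:
Slide right:
row 0: [0, 0, 0, 0, 0] -> [0, 0, 0, 0, 0]
row 1: [0, 0, 16, 0, 0] -> [0, 0, 0, 0, 16]
row 2: [16, 0, 0, 0, 0] -> [0, 0, 0, 0, 16]
row 3: [16, 0, 8, 0, 0] -> [0, 0, 0, 16, 8]
row 4: [8, 0, 8, 0, 4] -> [0, 0, 0, 16, 4]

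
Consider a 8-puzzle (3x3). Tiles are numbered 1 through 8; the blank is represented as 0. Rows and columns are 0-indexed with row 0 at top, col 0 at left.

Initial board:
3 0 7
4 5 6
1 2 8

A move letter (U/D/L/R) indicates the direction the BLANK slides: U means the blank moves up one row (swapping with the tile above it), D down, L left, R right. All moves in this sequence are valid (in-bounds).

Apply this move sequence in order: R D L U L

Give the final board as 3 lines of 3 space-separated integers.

After move 1 (R):
3 7 0
4 5 6
1 2 8

After move 2 (D):
3 7 6
4 5 0
1 2 8

After move 3 (L):
3 7 6
4 0 5
1 2 8

After move 4 (U):
3 0 6
4 7 5
1 2 8

After move 5 (L):
0 3 6
4 7 5
1 2 8

Answer: 0 3 6
4 7 5
1 2 8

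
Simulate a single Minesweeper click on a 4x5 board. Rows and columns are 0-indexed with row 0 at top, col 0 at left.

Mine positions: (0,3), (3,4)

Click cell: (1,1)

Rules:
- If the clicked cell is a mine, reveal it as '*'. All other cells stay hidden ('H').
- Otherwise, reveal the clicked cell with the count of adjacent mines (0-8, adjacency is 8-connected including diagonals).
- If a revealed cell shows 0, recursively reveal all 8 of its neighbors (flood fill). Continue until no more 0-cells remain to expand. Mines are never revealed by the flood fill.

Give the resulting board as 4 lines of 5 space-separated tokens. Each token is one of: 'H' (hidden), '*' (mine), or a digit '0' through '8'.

0 0 1 H H
0 0 1 1 H
0 0 0 1 H
0 0 0 1 H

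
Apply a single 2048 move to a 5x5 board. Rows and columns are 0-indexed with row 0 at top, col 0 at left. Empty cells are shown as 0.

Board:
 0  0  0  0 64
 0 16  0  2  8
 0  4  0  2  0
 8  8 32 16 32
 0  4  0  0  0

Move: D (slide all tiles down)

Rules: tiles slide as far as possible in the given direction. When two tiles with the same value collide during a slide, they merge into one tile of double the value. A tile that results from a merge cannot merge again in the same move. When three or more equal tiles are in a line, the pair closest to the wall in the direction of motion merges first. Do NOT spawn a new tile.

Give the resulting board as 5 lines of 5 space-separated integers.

Answer:  0  0  0  0  0
 0 16  0  0  0
 0  4  0  0 64
 0  8  0  4  8
 8  4 32 16 32

Derivation:
Slide down:
col 0: [0, 0, 0, 8, 0] -> [0, 0, 0, 0, 8]
col 1: [0, 16, 4, 8, 4] -> [0, 16, 4, 8, 4]
col 2: [0, 0, 0, 32, 0] -> [0, 0, 0, 0, 32]
col 3: [0, 2, 2, 16, 0] -> [0, 0, 0, 4, 16]
col 4: [64, 8, 0, 32, 0] -> [0, 0, 64, 8, 32]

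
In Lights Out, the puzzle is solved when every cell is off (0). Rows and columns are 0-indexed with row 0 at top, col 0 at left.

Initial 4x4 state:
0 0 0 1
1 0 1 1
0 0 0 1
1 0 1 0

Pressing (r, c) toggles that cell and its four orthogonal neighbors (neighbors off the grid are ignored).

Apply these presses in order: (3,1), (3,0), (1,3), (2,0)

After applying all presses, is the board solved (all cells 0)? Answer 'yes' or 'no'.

After press 1 at (3,1):
0 0 0 1
1 0 1 1
0 1 0 1
0 1 0 0

After press 2 at (3,0):
0 0 0 1
1 0 1 1
1 1 0 1
1 0 0 0

After press 3 at (1,3):
0 0 0 0
1 0 0 0
1 1 0 0
1 0 0 0

After press 4 at (2,0):
0 0 0 0
0 0 0 0
0 0 0 0
0 0 0 0

Lights still on: 0

Answer: yes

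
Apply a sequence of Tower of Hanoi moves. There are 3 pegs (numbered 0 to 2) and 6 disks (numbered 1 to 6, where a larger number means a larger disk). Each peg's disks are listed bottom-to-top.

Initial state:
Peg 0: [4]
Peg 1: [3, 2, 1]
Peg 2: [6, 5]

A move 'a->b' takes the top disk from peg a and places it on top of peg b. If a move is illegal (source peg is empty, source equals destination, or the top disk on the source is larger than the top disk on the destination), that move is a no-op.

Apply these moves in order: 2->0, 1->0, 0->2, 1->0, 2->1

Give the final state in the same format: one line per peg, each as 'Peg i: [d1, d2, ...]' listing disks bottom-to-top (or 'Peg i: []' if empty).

After move 1 (2->0):
Peg 0: [4]
Peg 1: [3, 2, 1]
Peg 2: [6, 5]

After move 2 (1->0):
Peg 0: [4, 1]
Peg 1: [3, 2]
Peg 2: [6, 5]

After move 3 (0->2):
Peg 0: [4]
Peg 1: [3, 2]
Peg 2: [6, 5, 1]

After move 4 (1->0):
Peg 0: [4, 2]
Peg 1: [3]
Peg 2: [6, 5, 1]

After move 5 (2->1):
Peg 0: [4, 2]
Peg 1: [3, 1]
Peg 2: [6, 5]

Answer: Peg 0: [4, 2]
Peg 1: [3, 1]
Peg 2: [6, 5]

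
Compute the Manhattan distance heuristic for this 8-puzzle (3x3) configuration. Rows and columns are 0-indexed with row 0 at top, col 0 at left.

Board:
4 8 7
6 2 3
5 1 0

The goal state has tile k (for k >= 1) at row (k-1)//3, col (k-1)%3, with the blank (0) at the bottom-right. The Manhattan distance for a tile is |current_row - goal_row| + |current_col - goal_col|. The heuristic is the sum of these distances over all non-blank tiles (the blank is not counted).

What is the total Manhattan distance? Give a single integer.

Tile 4: (0,0)->(1,0) = 1
Tile 8: (0,1)->(2,1) = 2
Tile 7: (0,2)->(2,0) = 4
Tile 6: (1,0)->(1,2) = 2
Tile 2: (1,1)->(0,1) = 1
Tile 3: (1,2)->(0,2) = 1
Tile 5: (2,0)->(1,1) = 2
Tile 1: (2,1)->(0,0) = 3
Sum: 1 + 2 + 4 + 2 + 1 + 1 + 2 + 3 = 16

Answer: 16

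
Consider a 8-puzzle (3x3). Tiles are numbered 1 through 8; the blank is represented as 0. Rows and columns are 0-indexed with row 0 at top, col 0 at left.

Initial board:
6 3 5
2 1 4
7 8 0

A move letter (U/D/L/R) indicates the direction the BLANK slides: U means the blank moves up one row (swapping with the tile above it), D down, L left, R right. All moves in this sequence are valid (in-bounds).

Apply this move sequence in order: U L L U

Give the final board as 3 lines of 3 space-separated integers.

Answer: 0 3 5
6 2 1
7 8 4

Derivation:
After move 1 (U):
6 3 5
2 1 0
7 8 4

After move 2 (L):
6 3 5
2 0 1
7 8 4

After move 3 (L):
6 3 5
0 2 1
7 8 4

After move 4 (U):
0 3 5
6 2 1
7 8 4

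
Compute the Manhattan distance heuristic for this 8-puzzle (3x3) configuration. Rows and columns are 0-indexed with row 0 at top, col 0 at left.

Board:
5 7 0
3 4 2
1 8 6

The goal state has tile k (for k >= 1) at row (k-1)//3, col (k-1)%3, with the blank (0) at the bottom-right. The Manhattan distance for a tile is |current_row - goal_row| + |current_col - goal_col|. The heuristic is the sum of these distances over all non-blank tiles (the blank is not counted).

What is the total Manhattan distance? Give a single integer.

Answer: 14

Derivation:
Tile 5: at (0,0), goal (1,1), distance |0-1|+|0-1| = 2
Tile 7: at (0,1), goal (2,0), distance |0-2|+|1-0| = 3
Tile 3: at (1,0), goal (0,2), distance |1-0|+|0-2| = 3
Tile 4: at (1,1), goal (1,0), distance |1-1|+|1-0| = 1
Tile 2: at (1,2), goal (0,1), distance |1-0|+|2-1| = 2
Tile 1: at (2,0), goal (0,0), distance |2-0|+|0-0| = 2
Tile 8: at (2,1), goal (2,1), distance |2-2|+|1-1| = 0
Tile 6: at (2,2), goal (1,2), distance |2-1|+|2-2| = 1
Sum: 2 + 3 + 3 + 1 + 2 + 2 + 0 + 1 = 14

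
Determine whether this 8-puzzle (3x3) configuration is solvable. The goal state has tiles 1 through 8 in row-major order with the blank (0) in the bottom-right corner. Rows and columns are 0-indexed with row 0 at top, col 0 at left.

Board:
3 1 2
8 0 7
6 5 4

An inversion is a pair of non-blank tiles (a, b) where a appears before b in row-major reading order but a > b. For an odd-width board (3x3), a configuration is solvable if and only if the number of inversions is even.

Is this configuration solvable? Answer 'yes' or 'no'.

Inversions (pairs i<j in row-major order where tile[i] > tile[j] > 0): 12
12 is even, so the puzzle is solvable.

Answer: yes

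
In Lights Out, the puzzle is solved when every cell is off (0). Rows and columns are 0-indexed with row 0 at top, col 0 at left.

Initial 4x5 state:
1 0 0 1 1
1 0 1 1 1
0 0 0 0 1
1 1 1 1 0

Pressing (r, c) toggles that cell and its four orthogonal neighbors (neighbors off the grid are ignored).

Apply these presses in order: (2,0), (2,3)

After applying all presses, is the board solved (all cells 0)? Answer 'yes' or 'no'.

Answer: no

Derivation:
After press 1 at (2,0):
1 0 0 1 1
0 0 1 1 1
1 1 0 0 1
0 1 1 1 0

After press 2 at (2,3):
1 0 0 1 1
0 0 1 0 1
1 1 1 1 0
0 1 1 0 0

Lights still on: 11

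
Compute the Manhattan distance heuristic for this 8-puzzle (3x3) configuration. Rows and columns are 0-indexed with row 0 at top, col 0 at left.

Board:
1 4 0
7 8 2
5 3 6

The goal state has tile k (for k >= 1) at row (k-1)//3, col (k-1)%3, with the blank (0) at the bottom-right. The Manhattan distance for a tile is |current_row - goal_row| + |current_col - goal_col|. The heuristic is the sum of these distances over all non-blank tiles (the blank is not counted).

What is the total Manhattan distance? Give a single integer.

Answer: 12

Derivation:
Tile 1: at (0,0), goal (0,0), distance |0-0|+|0-0| = 0
Tile 4: at (0,1), goal (1,0), distance |0-1|+|1-0| = 2
Tile 7: at (1,0), goal (2,0), distance |1-2|+|0-0| = 1
Tile 8: at (1,1), goal (2,1), distance |1-2|+|1-1| = 1
Tile 2: at (1,2), goal (0,1), distance |1-0|+|2-1| = 2
Tile 5: at (2,0), goal (1,1), distance |2-1|+|0-1| = 2
Tile 3: at (2,1), goal (0,2), distance |2-0|+|1-2| = 3
Tile 6: at (2,2), goal (1,2), distance |2-1|+|2-2| = 1
Sum: 0 + 2 + 1 + 1 + 2 + 2 + 3 + 1 = 12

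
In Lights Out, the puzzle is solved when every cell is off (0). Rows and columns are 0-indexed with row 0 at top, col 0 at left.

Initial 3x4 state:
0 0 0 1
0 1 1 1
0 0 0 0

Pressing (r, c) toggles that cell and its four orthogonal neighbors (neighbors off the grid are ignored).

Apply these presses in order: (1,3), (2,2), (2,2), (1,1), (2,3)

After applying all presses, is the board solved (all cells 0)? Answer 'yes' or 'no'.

After press 1 at (1,3):
0 0 0 0
0 1 0 0
0 0 0 1

After press 2 at (2,2):
0 0 0 0
0 1 1 0
0 1 1 0

After press 3 at (2,2):
0 0 0 0
0 1 0 0
0 0 0 1

After press 4 at (1,1):
0 1 0 0
1 0 1 0
0 1 0 1

After press 5 at (2,3):
0 1 0 0
1 0 1 1
0 1 1 0

Lights still on: 6

Answer: no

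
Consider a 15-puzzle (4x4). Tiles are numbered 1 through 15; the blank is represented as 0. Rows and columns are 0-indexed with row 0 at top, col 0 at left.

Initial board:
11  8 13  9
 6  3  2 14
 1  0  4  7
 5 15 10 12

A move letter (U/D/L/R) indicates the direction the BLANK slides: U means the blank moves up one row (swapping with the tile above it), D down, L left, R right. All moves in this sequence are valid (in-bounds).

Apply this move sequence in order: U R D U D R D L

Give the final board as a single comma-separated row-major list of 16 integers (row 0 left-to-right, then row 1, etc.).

Answer: 11, 8, 13, 9, 6, 2, 4, 14, 1, 3, 7, 12, 5, 15, 0, 10

Derivation:
After move 1 (U):
11  8 13  9
 6  0  2 14
 1  3  4  7
 5 15 10 12

After move 2 (R):
11  8 13  9
 6  2  0 14
 1  3  4  7
 5 15 10 12

After move 3 (D):
11  8 13  9
 6  2  4 14
 1  3  0  7
 5 15 10 12

After move 4 (U):
11  8 13  9
 6  2  0 14
 1  3  4  7
 5 15 10 12

After move 5 (D):
11  8 13  9
 6  2  4 14
 1  3  0  7
 5 15 10 12

After move 6 (R):
11  8 13  9
 6  2  4 14
 1  3  7  0
 5 15 10 12

After move 7 (D):
11  8 13  9
 6  2  4 14
 1  3  7 12
 5 15 10  0

After move 8 (L):
11  8 13  9
 6  2  4 14
 1  3  7 12
 5 15  0 10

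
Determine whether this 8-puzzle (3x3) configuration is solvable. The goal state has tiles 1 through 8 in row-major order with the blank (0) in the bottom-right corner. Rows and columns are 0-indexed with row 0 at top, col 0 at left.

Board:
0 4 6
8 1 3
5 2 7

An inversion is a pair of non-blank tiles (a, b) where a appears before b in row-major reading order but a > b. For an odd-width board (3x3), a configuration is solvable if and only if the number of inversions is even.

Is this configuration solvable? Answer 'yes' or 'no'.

Inversions (pairs i<j in row-major order where tile[i] > tile[j] > 0): 14
14 is even, so the puzzle is solvable.

Answer: yes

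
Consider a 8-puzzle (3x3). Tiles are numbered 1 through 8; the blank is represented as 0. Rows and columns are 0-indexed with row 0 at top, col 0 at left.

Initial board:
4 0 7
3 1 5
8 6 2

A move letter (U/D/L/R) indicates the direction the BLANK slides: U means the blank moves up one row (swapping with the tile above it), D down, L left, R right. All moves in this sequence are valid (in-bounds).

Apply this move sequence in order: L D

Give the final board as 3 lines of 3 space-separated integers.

Answer: 3 4 7
0 1 5
8 6 2

Derivation:
After move 1 (L):
0 4 7
3 1 5
8 6 2

After move 2 (D):
3 4 7
0 1 5
8 6 2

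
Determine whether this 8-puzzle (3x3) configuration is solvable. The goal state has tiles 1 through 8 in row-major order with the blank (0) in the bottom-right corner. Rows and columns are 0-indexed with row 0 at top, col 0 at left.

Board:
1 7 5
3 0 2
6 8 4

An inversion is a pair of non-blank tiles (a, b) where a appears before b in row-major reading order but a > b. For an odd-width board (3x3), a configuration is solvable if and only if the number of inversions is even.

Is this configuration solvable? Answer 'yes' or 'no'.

Inversions (pairs i<j in row-major order where tile[i] > tile[j] > 0): 11
11 is odd, so the puzzle is not solvable.

Answer: no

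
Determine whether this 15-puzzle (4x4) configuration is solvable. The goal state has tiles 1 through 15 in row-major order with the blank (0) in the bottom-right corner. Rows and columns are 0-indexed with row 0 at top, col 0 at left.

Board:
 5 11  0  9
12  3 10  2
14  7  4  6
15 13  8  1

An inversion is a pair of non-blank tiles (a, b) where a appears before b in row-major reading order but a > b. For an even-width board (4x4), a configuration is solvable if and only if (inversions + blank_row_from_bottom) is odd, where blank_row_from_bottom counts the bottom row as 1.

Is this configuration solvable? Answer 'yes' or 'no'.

Inversions: 54
Blank is in row 0 (0-indexed from top), which is row 4 counting from the bottom (bottom = 1).
54 + 4 = 58, which is even, so the puzzle is not solvable.

Answer: no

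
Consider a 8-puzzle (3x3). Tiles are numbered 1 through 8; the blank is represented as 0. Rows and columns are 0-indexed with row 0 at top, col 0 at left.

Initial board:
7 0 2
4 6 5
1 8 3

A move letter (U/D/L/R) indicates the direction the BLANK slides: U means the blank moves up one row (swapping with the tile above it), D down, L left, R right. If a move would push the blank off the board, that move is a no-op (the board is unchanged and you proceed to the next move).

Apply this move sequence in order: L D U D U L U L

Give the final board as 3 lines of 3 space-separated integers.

Answer: 0 7 2
4 6 5
1 8 3

Derivation:
After move 1 (L):
0 7 2
4 6 5
1 8 3

After move 2 (D):
4 7 2
0 6 5
1 8 3

After move 3 (U):
0 7 2
4 6 5
1 8 3

After move 4 (D):
4 7 2
0 6 5
1 8 3

After move 5 (U):
0 7 2
4 6 5
1 8 3

After move 6 (L):
0 7 2
4 6 5
1 8 3

After move 7 (U):
0 7 2
4 6 5
1 8 3

After move 8 (L):
0 7 2
4 6 5
1 8 3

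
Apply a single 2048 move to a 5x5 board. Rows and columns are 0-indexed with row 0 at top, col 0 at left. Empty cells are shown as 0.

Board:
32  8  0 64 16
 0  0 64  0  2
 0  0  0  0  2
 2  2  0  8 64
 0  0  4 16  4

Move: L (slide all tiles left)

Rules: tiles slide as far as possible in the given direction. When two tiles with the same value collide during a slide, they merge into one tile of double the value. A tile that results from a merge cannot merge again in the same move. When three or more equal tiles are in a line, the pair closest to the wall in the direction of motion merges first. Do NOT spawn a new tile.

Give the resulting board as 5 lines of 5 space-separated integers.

Answer: 32  8 64 16  0
64  2  0  0  0
 2  0  0  0  0
 4  8 64  0  0
 4 16  4  0  0

Derivation:
Slide left:
row 0: [32, 8, 0, 64, 16] -> [32, 8, 64, 16, 0]
row 1: [0, 0, 64, 0, 2] -> [64, 2, 0, 0, 0]
row 2: [0, 0, 0, 0, 2] -> [2, 0, 0, 0, 0]
row 3: [2, 2, 0, 8, 64] -> [4, 8, 64, 0, 0]
row 4: [0, 0, 4, 16, 4] -> [4, 16, 4, 0, 0]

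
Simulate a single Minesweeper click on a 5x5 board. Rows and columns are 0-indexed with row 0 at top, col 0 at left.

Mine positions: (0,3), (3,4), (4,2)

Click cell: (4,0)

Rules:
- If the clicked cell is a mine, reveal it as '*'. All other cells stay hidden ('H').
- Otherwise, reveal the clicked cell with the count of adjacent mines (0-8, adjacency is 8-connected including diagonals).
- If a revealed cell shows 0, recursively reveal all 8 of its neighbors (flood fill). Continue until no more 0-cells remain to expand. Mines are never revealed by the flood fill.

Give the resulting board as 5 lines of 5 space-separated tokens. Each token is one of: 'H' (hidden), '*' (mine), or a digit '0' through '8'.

0 0 1 H H
0 0 1 1 H
0 0 0 1 H
0 1 1 2 H
0 1 H H H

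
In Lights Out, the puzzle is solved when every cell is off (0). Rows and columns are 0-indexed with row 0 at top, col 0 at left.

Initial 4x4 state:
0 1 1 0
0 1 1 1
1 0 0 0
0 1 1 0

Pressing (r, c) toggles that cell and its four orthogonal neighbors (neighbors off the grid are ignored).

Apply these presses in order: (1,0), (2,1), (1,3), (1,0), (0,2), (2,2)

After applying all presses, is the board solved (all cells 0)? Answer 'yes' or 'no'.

Answer: yes

Derivation:
After press 1 at (1,0):
1 1 1 0
1 0 1 1
0 0 0 0
0 1 1 0

After press 2 at (2,1):
1 1 1 0
1 1 1 1
1 1 1 0
0 0 1 0

After press 3 at (1,3):
1 1 1 1
1 1 0 0
1 1 1 1
0 0 1 0

After press 4 at (1,0):
0 1 1 1
0 0 0 0
0 1 1 1
0 0 1 0

After press 5 at (0,2):
0 0 0 0
0 0 1 0
0 1 1 1
0 0 1 0

After press 6 at (2,2):
0 0 0 0
0 0 0 0
0 0 0 0
0 0 0 0

Lights still on: 0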